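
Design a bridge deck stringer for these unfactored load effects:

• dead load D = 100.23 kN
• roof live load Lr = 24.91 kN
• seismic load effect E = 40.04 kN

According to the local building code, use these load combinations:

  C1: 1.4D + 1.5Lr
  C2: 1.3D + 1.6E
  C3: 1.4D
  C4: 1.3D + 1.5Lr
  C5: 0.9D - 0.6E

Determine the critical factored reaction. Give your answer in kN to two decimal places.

194.36 kN

C1: 1.4(100.23) + 1.5(24.91) = 140.32 + 37.37 = 177.69
C2: 1.3(100.23) + 1.6(40.04) = 130.30 + 64.06 = 194.36
C3: 1.4(100.23) = 140.32
C4: 1.3(100.23) + 1.5(24.91) = 167.66
C5: 0.9(100.23) - 0.6(40.04) = 66.18
Combination 2 governs: V_u = 194.36 kN.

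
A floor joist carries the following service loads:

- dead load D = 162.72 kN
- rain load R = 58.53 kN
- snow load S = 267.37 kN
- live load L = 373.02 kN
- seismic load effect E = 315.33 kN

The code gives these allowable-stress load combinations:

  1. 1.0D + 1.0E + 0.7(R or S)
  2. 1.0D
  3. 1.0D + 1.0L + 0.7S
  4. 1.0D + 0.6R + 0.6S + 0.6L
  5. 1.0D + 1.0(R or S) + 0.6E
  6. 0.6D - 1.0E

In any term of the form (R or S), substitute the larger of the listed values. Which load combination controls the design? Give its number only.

(R or S) → S = 267.37 kN.
1. 1.0(162.72) + 1.0(315.33) + 0.7(267.37) = 665.21
2. 1.0(162.72) = 162.72
3. 1.0(162.72) + 1.0(373.02) + 0.7(267.37) = 722.90
4. 1.0(162.72) + 0.6(58.53) + 0.6(267.37) + 0.6(373.02) = 582.07
5. 1.0(162.72) + 1.0(267.37) + 0.6(315.33) = 619.29
6. 0.6(162.72) - 1.0(315.33) = -217.70
The largest value is 722.90 kN from combination 3.

Combination 3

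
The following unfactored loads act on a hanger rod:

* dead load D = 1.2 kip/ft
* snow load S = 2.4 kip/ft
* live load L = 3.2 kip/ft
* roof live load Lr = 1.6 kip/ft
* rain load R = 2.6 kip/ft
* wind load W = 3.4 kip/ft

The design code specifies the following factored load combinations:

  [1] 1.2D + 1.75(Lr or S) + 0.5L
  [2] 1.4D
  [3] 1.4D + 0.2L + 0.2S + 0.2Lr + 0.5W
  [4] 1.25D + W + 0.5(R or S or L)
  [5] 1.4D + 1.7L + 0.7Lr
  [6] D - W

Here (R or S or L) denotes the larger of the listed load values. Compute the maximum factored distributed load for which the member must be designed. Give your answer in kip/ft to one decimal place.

(Lr or S) → S = 2.4 kip/ft; (R or S or L) → L = 3.2 kip/ft.
[1] 1.2(1.2) + 1.75(2.4) + 0.5(3.2) = 1.4 + 4.2 + 1.6 = 7.2
[2] 1.4(1.2) = 1.7
[3] 1.4(1.2) + 0.2(3.2) + 0.2(2.4) + 0.2(1.6) + 0.5(3.4) = 1.7 + 0.6 + 0.5 + 0.3 + 1.7 = 4.8
[4] 1.25(1.2) + 1.0(3.4) + 0.5(3.2) = 1.5 + 3.4 + 1.6 = 6.5
[5] 1.4(1.2) + 1.7(3.2) + 0.7(1.6) = 1.7 + 5.4 + 1.1 = 8.2
[6] 1.0(1.2) - 1.0(3.4) = 1.2 - 3.4 = -2.2
Maximum is from combination 5.

8.2 kip/ft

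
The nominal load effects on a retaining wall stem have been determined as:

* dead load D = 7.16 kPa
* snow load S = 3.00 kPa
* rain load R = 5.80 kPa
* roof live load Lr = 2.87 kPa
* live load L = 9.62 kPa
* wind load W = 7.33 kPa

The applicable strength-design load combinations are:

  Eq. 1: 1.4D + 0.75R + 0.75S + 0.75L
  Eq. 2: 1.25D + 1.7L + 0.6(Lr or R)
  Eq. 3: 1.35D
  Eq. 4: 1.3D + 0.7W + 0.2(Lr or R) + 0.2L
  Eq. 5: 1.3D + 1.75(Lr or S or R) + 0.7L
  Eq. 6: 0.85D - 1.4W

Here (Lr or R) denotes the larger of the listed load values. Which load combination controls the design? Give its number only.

Combination 2

(Lr or R) → R = 5.80 kPa; (Lr or S or R) → R = 5.80 kPa.
Eq. 1: 1.4(7.16) + 0.75(5.80) + 0.75(3.00) + 0.75(9.62) = 10.02 + 4.35 + 2.25 + 7.22 = 23.84
Eq. 2: 1.25(7.16) + 1.7(9.62) + 0.6(5.80) = 8.95 + 16.35 + 3.48 = 28.78
Eq. 3: 1.35(7.16) = 9.67
Eq. 4: 1.3(7.16) + 0.7(7.33) + 0.2(5.80) + 0.2(9.62) = 9.31 + 5.13 + 1.16 + 1.92 = 17.52
Eq. 5: 1.3(7.16) + 1.75(5.80) + 0.7(9.62) = 9.31 + 10.15 + 6.73 = 26.19
Eq. 6: 0.85(7.16) - 1.4(7.33) = -4.18
The largest value is 28.78 kPa from combination 2.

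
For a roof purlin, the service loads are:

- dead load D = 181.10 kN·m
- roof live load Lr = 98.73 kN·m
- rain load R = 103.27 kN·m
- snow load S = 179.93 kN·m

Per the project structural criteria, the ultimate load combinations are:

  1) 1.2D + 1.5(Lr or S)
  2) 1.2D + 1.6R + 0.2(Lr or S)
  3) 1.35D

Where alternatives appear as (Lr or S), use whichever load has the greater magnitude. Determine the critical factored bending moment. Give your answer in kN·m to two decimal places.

487.22 kN·m

(Lr or S) → S = 179.93 kN·m.
1) 1.2(181.10) + 1.5(179.93) = 487.22
2) 1.2(181.10) + 1.6(103.27) + 0.2(179.93) = 418.54
3) 1.35(181.10) = 244.49
Combination 1 governs: M_u = 487.22 kN·m.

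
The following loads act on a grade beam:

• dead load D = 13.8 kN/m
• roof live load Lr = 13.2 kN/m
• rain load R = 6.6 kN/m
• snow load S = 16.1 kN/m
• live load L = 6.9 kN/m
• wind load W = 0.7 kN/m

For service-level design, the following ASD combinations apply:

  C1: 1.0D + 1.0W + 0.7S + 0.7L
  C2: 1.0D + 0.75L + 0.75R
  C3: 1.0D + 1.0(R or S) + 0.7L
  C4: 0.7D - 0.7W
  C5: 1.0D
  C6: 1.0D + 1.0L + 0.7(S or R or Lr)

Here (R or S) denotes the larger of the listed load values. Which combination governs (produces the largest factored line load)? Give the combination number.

Combination 3

(R or S) → S = 16.1 kN/m; (S or R or Lr) → S = 16.1 kN/m.
C1: 1.0(13.8) + 1.0(0.7) + 0.7(16.1) + 0.7(6.9) = 13.8 + 0.7 + 11.3 + 4.8 = 30.6
C2: 1.0(13.8) + 0.75(6.9) + 0.75(6.6) = 23.9
C3: 1.0(13.8) + 1.0(16.1) + 0.7(6.9) = 13.8 + 16.1 + 4.8 = 34.7
C4: 0.7(13.8) - 0.7(0.7) = 9.7 - 0.5 = 9.2
C5: 1.0(13.8) = 13.8
C6: 1.0(13.8) + 1.0(6.9) + 0.7(16.1) = 13.8 + 6.9 + 11.3 = 32.0
The largest value is 34.7 kN/m from combination 3.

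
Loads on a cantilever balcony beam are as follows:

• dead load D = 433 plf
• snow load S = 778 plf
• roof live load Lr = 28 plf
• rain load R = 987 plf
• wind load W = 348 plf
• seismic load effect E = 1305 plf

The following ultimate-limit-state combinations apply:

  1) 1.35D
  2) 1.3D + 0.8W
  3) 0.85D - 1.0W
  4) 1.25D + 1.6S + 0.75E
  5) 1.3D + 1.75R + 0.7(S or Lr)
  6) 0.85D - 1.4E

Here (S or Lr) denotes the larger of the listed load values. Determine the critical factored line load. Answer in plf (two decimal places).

(S or Lr) → S = 778 plf.
1) 1.35(433) = 584.55
2) 1.3(433) + 0.8(348) = 841.30
3) 0.85(433) - 1.0(348) = 20.05
4) 1.25(433) + 1.6(778) + 0.75(1305) = 2764.80
5) 1.3(433) + 1.75(987) + 0.7(778) = 2834.75
6) 0.85(433) - 1.4(1305) = -1458.95
Maximum is from combination 5.

2834.75 plf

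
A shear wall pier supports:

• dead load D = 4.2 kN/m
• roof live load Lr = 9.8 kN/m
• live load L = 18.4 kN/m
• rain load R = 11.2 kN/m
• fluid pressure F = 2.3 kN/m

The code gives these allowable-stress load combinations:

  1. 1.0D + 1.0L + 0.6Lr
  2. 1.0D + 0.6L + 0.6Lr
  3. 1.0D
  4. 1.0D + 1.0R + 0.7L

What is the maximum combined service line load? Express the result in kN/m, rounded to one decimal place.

1. 1.0(4.2) + 1.0(18.4) + 0.6(9.8) = 28.5
2. 1.0(4.2) + 0.6(18.4) + 0.6(9.8) = 21.1
3. 1.0(4.2) = 4.2
4. 1.0(4.2) + 1.0(11.2) + 0.7(18.4) = 28.3
Maximum is from combination 1.

28.5 kN/m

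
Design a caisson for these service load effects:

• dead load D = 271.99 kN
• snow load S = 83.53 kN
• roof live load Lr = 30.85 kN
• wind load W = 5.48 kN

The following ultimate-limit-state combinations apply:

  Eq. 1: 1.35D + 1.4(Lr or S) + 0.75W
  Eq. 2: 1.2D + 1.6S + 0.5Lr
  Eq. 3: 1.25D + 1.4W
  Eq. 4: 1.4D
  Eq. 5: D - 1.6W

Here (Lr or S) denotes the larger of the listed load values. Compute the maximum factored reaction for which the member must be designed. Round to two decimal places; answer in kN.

(Lr or S) → S = 83.53 kN.
Eq. 1: 1.35(271.99) + 1.4(83.53) + 0.75(5.48) = 367.19 + 116.94 + 4.11 = 488.24
Eq. 2: 1.2(271.99) + 1.6(83.53) + 0.5(30.85) = 475.46
Eq. 3: 1.25(271.99) + 1.4(5.48) = 339.99 + 7.67 = 347.66
Eq. 4: 1.4(271.99) = 380.79
Eq. 5: 1.0(271.99) - 1.6(5.48) = 271.99 - 8.77 = 263.22
The controlling combination is 1, giving 488.24 kN.

488.24 kN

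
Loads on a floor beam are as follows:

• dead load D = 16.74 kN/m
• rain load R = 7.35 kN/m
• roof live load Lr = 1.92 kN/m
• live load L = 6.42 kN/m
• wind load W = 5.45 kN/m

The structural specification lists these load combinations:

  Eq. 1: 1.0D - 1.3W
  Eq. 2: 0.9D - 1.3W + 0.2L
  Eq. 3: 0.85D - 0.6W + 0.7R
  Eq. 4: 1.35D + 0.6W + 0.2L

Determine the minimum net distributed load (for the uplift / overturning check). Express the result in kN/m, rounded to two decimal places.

9.27 kN/m

Eq. 1: 1.0(16.74) - 1.3(5.45) = 9.66
Eq. 2: 0.9(16.74) - 1.3(5.45) + 0.2(6.42) = 9.27
Eq. 3: 0.85(16.74) - 0.6(5.45) + 0.7(7.35) = 16.10
Eq. 4: 1.35(16.74) + 0.6(5.45) + 0.2(6.42) = 22.60 + 3.27 + 1.28 = 27.15
Combination 2 gives the minimum: 9.27 kN/m.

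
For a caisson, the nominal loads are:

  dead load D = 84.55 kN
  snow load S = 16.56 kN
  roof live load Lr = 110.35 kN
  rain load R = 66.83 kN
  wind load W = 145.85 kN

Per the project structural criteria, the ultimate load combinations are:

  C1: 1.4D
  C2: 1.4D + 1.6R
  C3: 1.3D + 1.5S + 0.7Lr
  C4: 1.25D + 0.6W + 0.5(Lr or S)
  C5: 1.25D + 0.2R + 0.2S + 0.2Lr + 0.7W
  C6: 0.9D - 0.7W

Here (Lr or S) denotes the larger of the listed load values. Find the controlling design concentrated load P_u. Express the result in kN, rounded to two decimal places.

248.37 kN

(Lr or S) → Lr = 110.35 kN.
C1: 1.4(84.55) = 118.37
C2: 1.4(84.55) + 1.6(66.83) = 118.37 + 106.93 = 225.30
C3: 1.3(84.55) + 1.5(16.56) + 0.7(110.35) = 212.00
C4: 1.25(84.55) + 0.6(145.85) + 0.5(110.35) = 248.37
C5: 1.25(84.55) + 0.2(66.83) + 0.2(16.56) + 0.2(110.35) + 0.7(145.85) = 246.53
C6: 0.9(84.55) - 0.7(145.85) = 76.10 - 102.10 = -26.00
Combination 4 governs: P_u = 248.37 kN.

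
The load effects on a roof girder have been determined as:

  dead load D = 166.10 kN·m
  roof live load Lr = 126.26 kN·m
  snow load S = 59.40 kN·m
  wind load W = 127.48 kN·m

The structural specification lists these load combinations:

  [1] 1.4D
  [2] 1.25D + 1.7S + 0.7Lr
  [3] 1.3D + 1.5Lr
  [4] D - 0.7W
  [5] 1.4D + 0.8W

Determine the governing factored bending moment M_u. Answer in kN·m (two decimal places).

[1] 1.4(166.10) = 232.54
[2] 1.25(166.10) + 1.7(59.40) + 0.7(126.26) = 396.99
[3] 1.3(166.10) + 1.5(126.26) = 405.32
[4] 1.0(166.10) - 0.7(127.48) = 76.86
[5] 1.4(166.10) + 0.8(127.48) = 334.52
Maximum is from combination 3.

405.32 kN·m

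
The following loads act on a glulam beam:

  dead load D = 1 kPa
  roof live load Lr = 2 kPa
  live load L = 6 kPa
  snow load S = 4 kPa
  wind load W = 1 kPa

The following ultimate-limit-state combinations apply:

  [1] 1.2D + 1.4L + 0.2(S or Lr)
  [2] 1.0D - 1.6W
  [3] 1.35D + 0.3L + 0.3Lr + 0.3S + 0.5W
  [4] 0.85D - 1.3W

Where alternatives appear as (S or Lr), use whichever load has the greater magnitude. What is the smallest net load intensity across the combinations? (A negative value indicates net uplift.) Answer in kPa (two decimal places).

-0.60 kPa

(S or Lr) → S = 4 kPa.
[1] 1.2(1) + 1.4(6) + 0.2(4) = 10.40
[2] 1.0(1) - 1.6(1) = -0.60
[3] 1.35(1) + 0.3(6) + 0.3(2) + 0.3(4) + 0.5(1) = 5.45
[4] 0.85(1) - 1.3(1) = -0.45
Combination 2 gives the minimum: -0.60 kPa.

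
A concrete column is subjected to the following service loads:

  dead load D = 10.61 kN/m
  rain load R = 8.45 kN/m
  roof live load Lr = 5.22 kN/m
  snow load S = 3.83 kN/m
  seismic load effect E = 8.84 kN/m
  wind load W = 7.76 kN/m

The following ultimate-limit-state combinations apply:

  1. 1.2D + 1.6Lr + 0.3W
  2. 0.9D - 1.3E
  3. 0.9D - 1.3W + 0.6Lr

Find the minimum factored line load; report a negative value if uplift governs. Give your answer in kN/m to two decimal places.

1. 1.2(10.61) + 1.6(5.22) + 0.3(7.76) = 23.41
2. 0.9(10.61) - 1.3(8.84) = -1.94
3. 0.9(10.61) - 1.3(7.76) + 0.6(5.22) = 2.59
Combination 2 gives the minimum: -1.94 kN/m.

-1.94 kN/m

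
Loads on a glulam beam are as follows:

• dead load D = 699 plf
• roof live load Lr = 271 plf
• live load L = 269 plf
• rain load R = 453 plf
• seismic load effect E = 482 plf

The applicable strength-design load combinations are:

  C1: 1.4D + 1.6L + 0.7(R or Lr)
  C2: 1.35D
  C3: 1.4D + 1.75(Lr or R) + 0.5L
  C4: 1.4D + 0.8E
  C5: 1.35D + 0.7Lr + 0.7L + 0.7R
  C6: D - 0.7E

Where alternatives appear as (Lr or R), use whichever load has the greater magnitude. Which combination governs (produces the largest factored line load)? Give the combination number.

(R or Lr) → R = 453 plf; (Lr or R) → R = 453 plf.
C1: 1.4(699) + 1.6(269) + 0.7(453) = 978.60 + 430.40 + 317.10 = 1726.10
C2: 1.35(699) = 943.65
C3: 1.4(699) + 1.75(453) + 0.5(269) = 978.60 + 792.75 + 134.50 = 1905.85
C4: 1.4(699) + 0.8(482) = 978.60 + 385.60 = 1364.20
C5: 1.35(699) + 0.7(271) + 0.7(269) + 0.7(453) = 943.65 + 189.70 + 188.30 + 317.10 = 1638.75
C6: 1.0(699) - 0.7(482) = 699.00 - 337.40 = 361.60
The largest value is 1905.85 plf from combination 3.

Combination 3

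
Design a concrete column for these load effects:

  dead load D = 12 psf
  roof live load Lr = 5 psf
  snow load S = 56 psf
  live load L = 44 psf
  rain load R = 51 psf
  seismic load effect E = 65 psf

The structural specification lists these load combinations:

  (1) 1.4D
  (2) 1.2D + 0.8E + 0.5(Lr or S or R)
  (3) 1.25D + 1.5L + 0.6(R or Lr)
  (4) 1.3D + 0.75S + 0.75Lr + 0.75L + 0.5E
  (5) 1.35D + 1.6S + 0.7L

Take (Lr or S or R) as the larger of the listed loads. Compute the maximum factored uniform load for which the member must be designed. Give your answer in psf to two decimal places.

136.60 psf

(Lr or S or R) → S = 56 psf; (R or Lr) → R = 51 psf.
(1) 1.4(12) = 16.80
(2) 1.2(12) + 0.8(65) + 0.5(56) = 14.40 + 52.00 + 28.00 = 94.40
(3) 1.25(12) + 1.5(44) + 0.6(51) = 15.00 + 66.00 + 30.60 = 111.60
(4) 1.3(12) + 0.75(56) + 0.75(5) + 0.75(44) + 0.5(65) = 15.60 + 42.00 + 3.75 + 33.00 + 32.50 = 126.85
(5) 1.35(12) + 1.6(56) + 0.7(44) = 16.20 + 89.60 + 30.80 = 136.60
Combination 5 governs: q_u = 136.60 psf.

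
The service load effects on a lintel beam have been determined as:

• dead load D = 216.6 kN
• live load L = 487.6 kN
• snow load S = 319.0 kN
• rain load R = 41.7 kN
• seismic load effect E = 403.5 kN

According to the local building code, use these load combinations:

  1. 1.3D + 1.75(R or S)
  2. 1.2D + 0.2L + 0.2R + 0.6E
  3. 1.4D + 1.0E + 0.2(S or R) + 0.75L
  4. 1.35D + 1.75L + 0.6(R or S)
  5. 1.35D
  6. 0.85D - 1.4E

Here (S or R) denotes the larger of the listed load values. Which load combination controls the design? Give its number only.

Combination 4

(R or S) → S = 319.0 kN; (S or R) → S = 319.0 kN.
1. 1.3(216.6) + 1.75(319.0) = 281.58 + 558.25 = 839.83
2. 1.2(216.6) + 0.2(487.6) + 0.2(41.7) + 0.6(403.5) = 259.92 + 97.52 + 8.34 + 242.10 = 607.88
3. 1.4(216.6) + 1.0(403.5) + 0.2(319.0) + 0.75(487.6) = 303.24 + 403.50 + 63.80 + 365.70 = 1136.24
4. 1.35(216.6) + 1.75(487.6) + 0.6(319.0) = 292.41 + 853.30 + 191.40 = 1337.11
5. 1.35(216.6) = 292.41
6. 0.85(216.6) - 1.4(403.5) = 184.11 - 564.90 = -380.79
The largest value is 1337.11 kN from combination 4.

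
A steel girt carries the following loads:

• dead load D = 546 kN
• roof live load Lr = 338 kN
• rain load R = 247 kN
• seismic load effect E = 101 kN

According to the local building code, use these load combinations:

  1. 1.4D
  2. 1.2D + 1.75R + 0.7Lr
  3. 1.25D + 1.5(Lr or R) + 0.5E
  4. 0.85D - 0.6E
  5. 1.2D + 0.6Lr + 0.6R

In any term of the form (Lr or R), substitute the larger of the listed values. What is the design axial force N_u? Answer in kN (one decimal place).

1324.1 kN

(Lr or R) → Lr = 338 kN.
1. 1.4(546) = 764.4
2. 1.2(546) + 1.75(247) + 0.7(338) = 655.2 + 432.3 + 236.6 = 1324.1
3. 1.25(546) + 1.5(338) + 0.5(101) = 682.5 + 507.0 + 50.5 = 1240.0
4. 0.85(546) - 0.6(101) = 464.1 - 60.6 = 403.5
5. 1.2(546) + 0.6(338) + 0.6(247) = 655.2 + 202.8 + 148.2 = 1006.2
The controlling combination is 2, giving 1324.1 kN.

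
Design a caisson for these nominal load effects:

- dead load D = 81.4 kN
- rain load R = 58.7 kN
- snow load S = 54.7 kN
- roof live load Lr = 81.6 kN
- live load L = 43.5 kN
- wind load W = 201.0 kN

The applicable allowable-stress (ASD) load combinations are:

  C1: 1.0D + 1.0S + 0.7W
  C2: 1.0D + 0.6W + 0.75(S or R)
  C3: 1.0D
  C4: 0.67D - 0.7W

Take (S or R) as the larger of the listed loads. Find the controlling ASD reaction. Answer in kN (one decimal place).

276.8 kN

(S or R) → R = 58.7 kN.
C1: 1.0(81.4) + 1.0(54.7) + 0.7(201.0) = 81.4 + 54.7 + 140.7 = 276.8
C2: 1.0(81.4) + 0.6(201.0) + 0.75(58.7) = 81.4 + 120.6 + 44.0 = 246.0
C3: 1.0(81.4) = 81.4
C4: 0.67(81.4) - 0.7(201.0) = 54.5 - 140.7 = -86.2
The controlling combination is 1, giving 276.8 kN.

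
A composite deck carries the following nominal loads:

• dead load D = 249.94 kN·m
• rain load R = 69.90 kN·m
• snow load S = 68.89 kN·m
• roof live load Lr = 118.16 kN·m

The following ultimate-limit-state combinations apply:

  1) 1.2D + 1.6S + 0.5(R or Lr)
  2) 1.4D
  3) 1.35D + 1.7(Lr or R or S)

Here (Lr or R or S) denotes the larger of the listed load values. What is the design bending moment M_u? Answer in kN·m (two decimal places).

538.29 kN·m

(R or Lr) → Lr = 118.16 kN·m; (Lr or R or S) → Lr = 118.16 kN·m.
1) 1.2(249.94) + 1.6(68.89) + 0.5(118.16) = 299.93 + 110.22 + 59.08 = 469.23
2) 1.4(249.94) = 349.92
3) 1.35(249.94) + 1.7(118.16) = 337.42 + 200.87 = 538.29
Combination 3 governs: M_u = 538.29 kN·m.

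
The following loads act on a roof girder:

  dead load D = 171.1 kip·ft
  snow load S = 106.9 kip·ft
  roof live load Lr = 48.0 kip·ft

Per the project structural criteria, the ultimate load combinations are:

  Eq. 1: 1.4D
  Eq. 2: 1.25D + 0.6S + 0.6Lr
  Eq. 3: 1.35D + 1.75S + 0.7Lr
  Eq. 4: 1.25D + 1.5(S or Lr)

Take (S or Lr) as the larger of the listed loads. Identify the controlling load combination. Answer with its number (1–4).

Combination 3

(S or Lr) → S = 106.9 kip·ft.
Eq. 1: 1.4(171.1) = 239.5
Eq. 2: 1.25(171.1) + 0.6(106.9) + 0.6(48.0) = 213.9 + 64.1 + 28.8 = 306.8
Eq. 3: 1.35(171.1) + 1.75(106.9) + 0.7(48.0) = 231.0 + 187.1 + 33.6 = 451.7
Eq. 4: 1.25(171.1) + 1.5(106.9) = 374.2
The largest value is 451.7 kip·ft from combination 3.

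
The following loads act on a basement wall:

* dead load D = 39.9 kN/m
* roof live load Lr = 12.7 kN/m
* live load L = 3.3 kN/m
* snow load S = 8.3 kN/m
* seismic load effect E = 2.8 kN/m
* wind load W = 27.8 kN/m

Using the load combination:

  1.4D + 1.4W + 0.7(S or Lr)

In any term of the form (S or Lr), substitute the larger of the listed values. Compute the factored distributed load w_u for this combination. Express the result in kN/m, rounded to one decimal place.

(S or Lr) → Lr = 12.7 kN/m.
1.4(39.9) + 1.4(27.8) + 0.7(12.7) = 55.9 + 38.9 + 8.9 = 103.7
w_u = 103.7 kN/m.

103.7 kN/m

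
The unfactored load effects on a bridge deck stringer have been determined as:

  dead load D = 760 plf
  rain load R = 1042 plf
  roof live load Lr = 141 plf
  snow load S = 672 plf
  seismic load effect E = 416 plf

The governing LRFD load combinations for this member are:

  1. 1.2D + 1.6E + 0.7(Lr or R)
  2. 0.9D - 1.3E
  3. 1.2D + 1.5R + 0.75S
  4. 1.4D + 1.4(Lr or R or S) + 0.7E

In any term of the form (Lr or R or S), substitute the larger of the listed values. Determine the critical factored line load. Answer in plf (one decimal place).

2979.0 plf

(Lr or R) → R = 1042 plf; (Lr or R or S) → R = 1042 plf.
1. 1.2(760) + 1.6(416) + 0.7(1042) = 912.0 + 665.6 + 729.4 = 2307.0
2. 0.9(760) - 1.3(416) = 684.0 - 540.8 = 143.2
3. 1.2(760) + 1.5(1042) + 0.75(672) = 912.0 + 1563.0 + 504.0 = 2979.0
4. 1.4(760) + 1.4(1042) + 0.7(416) = 1064.0 + 1458.8 + 291.2 = 2814.0
The controlling combination is 3, giving 2979.0 plf.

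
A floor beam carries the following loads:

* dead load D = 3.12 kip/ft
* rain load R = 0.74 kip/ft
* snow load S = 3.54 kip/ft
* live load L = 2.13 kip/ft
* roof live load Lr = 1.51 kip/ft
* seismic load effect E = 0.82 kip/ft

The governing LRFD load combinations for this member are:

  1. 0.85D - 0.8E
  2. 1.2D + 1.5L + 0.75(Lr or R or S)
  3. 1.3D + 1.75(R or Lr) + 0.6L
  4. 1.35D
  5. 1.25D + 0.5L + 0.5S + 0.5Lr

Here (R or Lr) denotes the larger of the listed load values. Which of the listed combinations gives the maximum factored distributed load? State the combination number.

Combination 2

(Lr or R or S) → S = 3.54 kip/ft; (R or Lr) → Lr = 1.51 kip/ft.
1. 0.85(3.12) - 0.8(0.82) = 2.00
2. 1.2(3.12) + 1.5(2.13) + 0.75(3.54) = 9.59
3. 1.3(3.12) + 1.75(1.51) + 0.6(2.13) = 4.06 + 2.64 + 1.28 = 7.98
4. 1.35(3.12) = 4.21
5. 1.25(3.12) + 0.5(2.13) + 0.5(3.54) + 0.5(1.51) = 7.49
The largest value is 9.59 kip/ft from combination 2.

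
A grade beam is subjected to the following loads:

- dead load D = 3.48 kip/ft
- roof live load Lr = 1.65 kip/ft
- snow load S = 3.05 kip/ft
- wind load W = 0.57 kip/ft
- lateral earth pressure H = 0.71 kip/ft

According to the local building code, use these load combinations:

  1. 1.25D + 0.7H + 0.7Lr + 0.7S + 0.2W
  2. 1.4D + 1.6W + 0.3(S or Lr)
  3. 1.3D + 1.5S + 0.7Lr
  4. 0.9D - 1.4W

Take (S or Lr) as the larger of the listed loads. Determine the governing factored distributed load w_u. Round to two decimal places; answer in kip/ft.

10.25 kip/ft

(S or Lr) → S = 3.05 kip/ft.
1. 1.25(3.48) + 0.7(0.71) + 0.7(1.65) + 0.7(3.05) + 0.2(0.57) = 8.25
2. 1.4(3.48) + 1.6(0.57) + 0.3(3.05) = 6.70
3. 1.3(3.48) + 1.5(3.05) + 0.7(1.65) = 10.25
4. 0.9(3.48) - 1.4(0.57) = 2.33
Combination 3 governs: w_u = 10.25 kip/ft.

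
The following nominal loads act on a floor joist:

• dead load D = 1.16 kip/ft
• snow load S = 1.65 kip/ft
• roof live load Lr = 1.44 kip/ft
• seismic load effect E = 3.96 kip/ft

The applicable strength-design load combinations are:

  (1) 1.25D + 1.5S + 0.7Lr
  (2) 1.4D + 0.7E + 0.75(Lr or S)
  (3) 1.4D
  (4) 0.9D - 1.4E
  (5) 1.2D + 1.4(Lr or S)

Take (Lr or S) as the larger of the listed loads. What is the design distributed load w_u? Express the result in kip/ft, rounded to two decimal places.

(Lr or S) → S = 1.65 kip/ft.
(1) 1.25(1.16) + 1.5(1.65) + 0.7(1.44) = 4.93
(2) 1.4(1.16) + 0.7(3.96) + 0.75(1.65) = 5.63
(3) 1.4(1.16) = 1.62
(4) 0.9(1.16) - 1.4(3.96) = -4.50
(5) 1.2(1.16) + 1.4(1.65) = 3.70
Combination 2 governs: w_u = 5.63 kip/ft.

5.63 kip/ft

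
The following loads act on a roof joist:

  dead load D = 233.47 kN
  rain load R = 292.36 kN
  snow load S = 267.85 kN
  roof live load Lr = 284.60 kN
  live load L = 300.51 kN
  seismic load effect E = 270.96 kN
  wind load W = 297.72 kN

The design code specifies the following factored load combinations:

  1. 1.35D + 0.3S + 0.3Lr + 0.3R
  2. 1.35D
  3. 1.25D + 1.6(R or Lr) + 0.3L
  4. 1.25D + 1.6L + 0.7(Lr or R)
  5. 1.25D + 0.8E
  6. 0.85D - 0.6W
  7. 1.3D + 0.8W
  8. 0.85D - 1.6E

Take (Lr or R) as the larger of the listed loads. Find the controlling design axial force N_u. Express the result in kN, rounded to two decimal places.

(R or Lr) → R = 292.36 kN; (Lr or R) → R = 292.36 kN.
1. 1.35(233.47) + 0.3(267.85) + 0.3(284.60) + 0.3(292.36) = 315.18 + 80.36 + 85.38 + 87.71 = 568.63
2. 1.35(233.47) = 315.18
3. 1.25(233.47) + 1.6(292.36) + 0.3(300.51) = 291.84 + 467.78 + 90.15 = 849.77
4. 1.25(233.47) + 1.6(300.51) + 0.7(292.36) = 291.84 + 480.82 + 204.65 = 977.31
5. 1.25(233.47) + 0.8(270.96) = 291.84 + 216.77 = 508.61
6. 0.85(233.47) - 0.6(297.72) = 198.45 - 178.63 = 19.82
7. 1.3(233.47) + 0.8(297.72) = 303.51 + 238.18 = 541.69
8. 0.85(233.47) - 1.6(270.96) = 198.45 - 433.54 = -235.09
Maximum is from combination 4.

977.31 kN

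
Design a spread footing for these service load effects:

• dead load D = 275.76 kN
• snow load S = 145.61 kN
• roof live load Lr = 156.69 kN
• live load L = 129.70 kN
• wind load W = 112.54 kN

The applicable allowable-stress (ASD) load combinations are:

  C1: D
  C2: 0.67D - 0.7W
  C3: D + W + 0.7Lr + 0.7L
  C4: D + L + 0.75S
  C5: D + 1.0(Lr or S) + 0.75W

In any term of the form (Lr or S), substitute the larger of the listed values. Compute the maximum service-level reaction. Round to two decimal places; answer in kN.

(Lr or S) → Lr = 156.69 kN.
C1: 1.0(275.76) = 275.76
C2: 0.67(275.76) - 0.7(112.54) = 184.76 - 78.78 = 105.98
C3: 1.0(275.76) + 1.0(112.54) + 0.7(156.69) + 0.7(129.70) = 275.76 + 112.54 + 109.68 + 90.79 = 588.77
C4: 1.0(275.76) + 1.0(129.70) + 0.75(145.61) = 275.76 + 129.70 + 109.21 = 514.67
C5: 1.0(275.76) + 1.0(156.69) + 0.75(112.54) = 275.76 + 156.69 + 84.41 = 516.86
The controlling combination is 3, giving 588.77 kN.

588.77 kN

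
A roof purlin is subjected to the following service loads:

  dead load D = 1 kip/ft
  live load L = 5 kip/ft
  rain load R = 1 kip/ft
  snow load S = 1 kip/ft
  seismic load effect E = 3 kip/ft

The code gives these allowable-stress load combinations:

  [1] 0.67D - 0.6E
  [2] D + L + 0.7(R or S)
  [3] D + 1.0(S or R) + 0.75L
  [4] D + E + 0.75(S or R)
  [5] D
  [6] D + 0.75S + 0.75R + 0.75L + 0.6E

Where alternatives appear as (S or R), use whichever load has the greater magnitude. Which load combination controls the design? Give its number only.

(R or S) → R = 1 kip/ft; (S or R) → S = 1 kip/ft.
[1] 0.67(1) - 0.6(3) = 0.67 - 1.80 = -1.13
[2] 1.0(1) + 1.0(5) + 0.7(1) = 1.00 + 5.00 + 0.70 = 6.70
[3] 1.0(1) + 1.0(1) + 0.75(5) = 1.00 + 1.00 + 3.75 = 5.75
[4] 1.0(1) + 1.0(3) + 0.75(1) = 1.00 + 3.00 + 0.75 = 4.75
[5] 1.0(1) = 1.00
[6] 1.0(1) + 0.75(1) + 0.75(1) + 0.75(5) + 0.6(3) = 1.00 + 0.75 + 0.75 + 3.75 + 1.80 = 8.05
The largest value is 8.05 kip/ft from combination 6.

Combination 6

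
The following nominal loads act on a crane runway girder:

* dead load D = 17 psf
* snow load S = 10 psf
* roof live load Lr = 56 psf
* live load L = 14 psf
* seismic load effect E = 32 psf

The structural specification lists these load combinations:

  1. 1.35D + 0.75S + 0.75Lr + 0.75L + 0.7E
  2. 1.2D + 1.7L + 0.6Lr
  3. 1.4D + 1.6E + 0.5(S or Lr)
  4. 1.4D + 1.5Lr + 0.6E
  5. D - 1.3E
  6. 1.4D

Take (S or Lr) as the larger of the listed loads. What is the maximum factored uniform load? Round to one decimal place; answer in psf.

127.0 psf

(S or Lr) → Lr = 56 psf.
1. 1.35(17) + 0.75(10) + 0.75(56) + 0.75(14) + 0.7(32) = 23.0 + 7.5 + 42.0 + 10.5 + 22.4 = 105.4
2. 1.2(17) + 1.7(14) + 0.6(56) = 20.4 + 23.8 + 33.6 = 77.8
3. 1.4(17) + 1.6(32) + 0.5(56) = 23.8 + 51.2 + 28.0 = 103.0
4. 1.4(17) + 1.5(56) + 0.6(32) = 23.8 + 84.0 + 19.2 = 127.0
5. 1.0(17) - 1.3(32) = 17.0 - 41.6 = -24.6
6. 1.4(17) = 23.8
Maximum is from combination 4.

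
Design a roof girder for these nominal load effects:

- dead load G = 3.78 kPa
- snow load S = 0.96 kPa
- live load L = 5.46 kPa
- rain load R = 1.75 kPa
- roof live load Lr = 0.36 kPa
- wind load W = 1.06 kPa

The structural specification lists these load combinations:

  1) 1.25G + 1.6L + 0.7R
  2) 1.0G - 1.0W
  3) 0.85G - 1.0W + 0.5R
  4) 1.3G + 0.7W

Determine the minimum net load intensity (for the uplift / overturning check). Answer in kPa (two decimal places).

2.72 kPa

1) 1.25(3.78) + 1.6(5.46) + 0.7(1.75) = 14.69
2) 1.0(3.78) - 1.0(1.06) = 3.78 - 1.06 = 2.72
3) 0.85(3.78) - 1.0(1.06) + 0.5(1.75) = 3.21 - 1.06 + 0.88 = 3.03
4) 1.3(3.78) + 0.7(1.06) = 5.66
Combination 2 gives the minimum: 2.72 kPa.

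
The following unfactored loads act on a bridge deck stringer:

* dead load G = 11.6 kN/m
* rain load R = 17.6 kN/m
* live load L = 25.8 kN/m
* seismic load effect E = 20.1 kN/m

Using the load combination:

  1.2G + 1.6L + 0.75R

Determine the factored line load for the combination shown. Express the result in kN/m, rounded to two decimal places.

1.2(11.6) + 1.6(25.8) + 0.75(17.6) = 13.92 + 41.28 + 13.20 = 68.40
w_u = 68.40 kN/m.

68.40 kN/m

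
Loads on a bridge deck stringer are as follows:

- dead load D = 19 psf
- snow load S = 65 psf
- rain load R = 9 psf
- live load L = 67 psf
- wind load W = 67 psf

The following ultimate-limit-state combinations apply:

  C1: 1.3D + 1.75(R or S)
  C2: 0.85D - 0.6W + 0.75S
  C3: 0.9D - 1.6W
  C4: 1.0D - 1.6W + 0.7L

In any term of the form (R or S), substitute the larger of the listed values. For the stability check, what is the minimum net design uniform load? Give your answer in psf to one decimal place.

-90.1 psf

(R or S) → S = 65 psf.
C1: 1.3(19) + 1.75(65) = 24.7 + 113.8 = 138.5
C2: 0.85(19) - 0.6(67) + 0.75(65) = 24.7
C3: 0.9(19) - 1.6(67) = 17.1 - 107.2 = -90.1
C4: 1.0(19) - 1.6(67) + 0.7(67) = 19.0 - 107.2 + 46.9 = -41.3
Combination 3 gives the minimum: -90.1 psf.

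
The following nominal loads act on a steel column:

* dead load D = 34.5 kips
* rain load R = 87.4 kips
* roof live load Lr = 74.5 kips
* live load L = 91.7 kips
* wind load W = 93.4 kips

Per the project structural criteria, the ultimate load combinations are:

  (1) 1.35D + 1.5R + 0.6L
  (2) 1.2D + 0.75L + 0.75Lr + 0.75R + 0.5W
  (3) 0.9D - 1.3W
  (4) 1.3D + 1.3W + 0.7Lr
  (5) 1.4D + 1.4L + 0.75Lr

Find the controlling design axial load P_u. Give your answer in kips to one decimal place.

278.3 kips

(1) 1.35(34.5) + 1.5(87.4) + 0.6(91.7) = 232.7
(2) 1.2(34.5) + 0.75(91.7) + 0.75(74.5) + 0.75(87.4) + 0.5(93.4) = 278.3
(3) 0.9(34.5) - 1.3(93.4) = -90.4
(4) 1.3(34.5) + 1.3(93.4) + 0.7(74.5) = 218.4
(5) 1.4(34.5) + 1.4(91.7) + 0.75(74.5) = 232.6
Maximum is from combination 2.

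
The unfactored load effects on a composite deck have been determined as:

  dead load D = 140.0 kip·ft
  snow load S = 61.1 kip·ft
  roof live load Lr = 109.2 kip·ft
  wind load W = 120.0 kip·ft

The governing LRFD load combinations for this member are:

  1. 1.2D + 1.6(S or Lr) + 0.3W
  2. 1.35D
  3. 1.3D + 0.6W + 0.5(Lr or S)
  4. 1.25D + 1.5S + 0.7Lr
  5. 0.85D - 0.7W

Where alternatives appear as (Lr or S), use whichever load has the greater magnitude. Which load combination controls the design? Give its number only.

(S or Lr) → Lr = 109.2 kip·ft; (Lr or S) → Lr = 109.2 kip·ft.
1. 1.2(140.0) + 1.6(109.2) + 0.3(120.0) = 168.00 + 174.72 + 36.00 = 378.72
2. 1.35(140.0) = 189.00
3. 1.3(140.0) + 0.6(120.0) + 0.5(109.2) = 182.00 + 72.00 + 54.60 = 308.60
4. 1.25(140.0) + 1.5(61.1) + 0.7(109.2) = 175.00 + 91.65 + 76.44 = 343.09
5. 0.85(140.0) - 0.7(120.0) = 119.00 - 84.00 = 35.00
The largest value is 378.72 kip·ft from combination 1.

Combination 1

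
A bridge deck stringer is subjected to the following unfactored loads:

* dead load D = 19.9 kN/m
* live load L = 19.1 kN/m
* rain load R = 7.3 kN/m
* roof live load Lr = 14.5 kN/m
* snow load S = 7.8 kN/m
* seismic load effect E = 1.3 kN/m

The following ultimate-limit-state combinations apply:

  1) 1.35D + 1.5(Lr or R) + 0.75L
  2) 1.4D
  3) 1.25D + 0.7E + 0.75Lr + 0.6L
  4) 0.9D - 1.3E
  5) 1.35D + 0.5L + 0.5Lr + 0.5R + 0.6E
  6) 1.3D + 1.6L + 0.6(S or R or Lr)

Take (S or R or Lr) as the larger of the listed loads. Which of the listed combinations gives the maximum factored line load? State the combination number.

(Lr or R) → Lr = 14.5 kN/m; (S or R or Lr) → Lr = 14.5 kN/m.
1) 1.35(19.9) + 1.5(14.5) + 0.75(19.1) = 62.9
2) 1.4(19.9) = 27.9
3) 1.25(19.9) + 0.7(1.3) + 0.75(14.5) + 0.6(19.1) = 48.1
4) 0.9(19.9) - 1.3(1.3) = 16.2
5) 1.35(19.9) + 0.5(19.1) + 0.5(14.5) + 0.5(7.3) + 0.6(1.3) = 48.1
6) 1.3(19.9) + 1.6(19.1) + 0.6(14.5) = 65.1
The largest value is 65.1 kN/m from combination 6.

Combination 6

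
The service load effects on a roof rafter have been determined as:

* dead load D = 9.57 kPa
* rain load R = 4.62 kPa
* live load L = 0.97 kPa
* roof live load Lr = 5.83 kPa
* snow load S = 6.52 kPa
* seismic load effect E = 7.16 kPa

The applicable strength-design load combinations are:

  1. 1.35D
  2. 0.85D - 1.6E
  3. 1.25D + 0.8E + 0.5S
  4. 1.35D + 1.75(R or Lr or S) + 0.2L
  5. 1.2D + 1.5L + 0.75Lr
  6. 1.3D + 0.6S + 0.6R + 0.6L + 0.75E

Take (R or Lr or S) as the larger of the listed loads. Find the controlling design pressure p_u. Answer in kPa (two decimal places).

(R or Lr or S) → S = 6.52 kPa.
1. 1.35(9.57) = 12.92
2. 0.85(9.57) - 1.6(7.16) = -3.32
3. 1.25(9.57) + 0.8(7.16) + 0.5(6.52) = 11.96 + 5.73 + 3.26 = 20.95
4. 1.35(9.57) + 1.75(6.52) + 0.2(0.97) = 12.92 + 11.41 + 0.19 = 24.52
5. 1.2(9.57) + 1.5(0.97) + 0.75(5.83) = 11.48 + 1.46 + 4.37 = 17.31
6. 1.3(9.57) + 0.6(6.52) + 0.6(4.62) + 0.6(0.97) + 0.75(7.16) = 25.08
The controlling combination is 6, giving 25.08 kPa.

25.08 kPa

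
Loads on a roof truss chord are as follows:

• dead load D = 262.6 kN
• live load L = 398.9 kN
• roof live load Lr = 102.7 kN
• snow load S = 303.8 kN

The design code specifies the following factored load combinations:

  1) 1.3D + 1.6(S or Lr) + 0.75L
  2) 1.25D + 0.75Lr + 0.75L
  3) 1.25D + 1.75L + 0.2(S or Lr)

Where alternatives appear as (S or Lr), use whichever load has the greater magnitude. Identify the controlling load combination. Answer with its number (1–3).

Combination 1

(S or Lr) → S = 303.8 kN.
1) 1.3(262.6) + 1.6(303.8) + 0.75(398.9) = 341.38 + 486.08 + 299.18 = 1126.64
2) 1.25(262.6) + 0.75(102.7) + 0.75(398.9) = 704.45
3) 1.25(262.6) + 1.75(398.9) + 0.2(303.8) = 328.25 + 698.08 + 60.76 = 1087.09
The largest value is 1126.64 kN from combination 1.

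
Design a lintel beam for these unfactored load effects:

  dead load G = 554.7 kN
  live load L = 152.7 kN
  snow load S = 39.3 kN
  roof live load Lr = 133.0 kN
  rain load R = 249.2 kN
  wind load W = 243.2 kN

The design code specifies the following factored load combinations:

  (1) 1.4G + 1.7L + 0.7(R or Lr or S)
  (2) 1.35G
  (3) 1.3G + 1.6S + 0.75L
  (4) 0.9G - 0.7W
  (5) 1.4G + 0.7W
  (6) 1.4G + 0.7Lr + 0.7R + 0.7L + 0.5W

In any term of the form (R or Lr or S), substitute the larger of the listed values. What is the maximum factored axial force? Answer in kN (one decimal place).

1272.6 kN

(R or Lr or S) → R = 249.2 kN.
(1) 1.4(554.7) + 1.7(152.7) + 0.7(249.2) = 1210.6
(2) 1.35(554.7) = 748.8
(3) 1.3(554.7) + 1.6(39.3) + 0.75(152.7) = 898.5
(4) 0.9(554.7) - 0.7(243.2) = 329.0
(5) 1.4(554.7) + 0.7(243.2) = 946.8
(6) 1.4(554.7) + 0.7(133.0) + 0.7(249.2) + 0.7(152.7) + 0.5(243.2) = 1272.6
Combination 6 governs: N_u = 1272.6 kN.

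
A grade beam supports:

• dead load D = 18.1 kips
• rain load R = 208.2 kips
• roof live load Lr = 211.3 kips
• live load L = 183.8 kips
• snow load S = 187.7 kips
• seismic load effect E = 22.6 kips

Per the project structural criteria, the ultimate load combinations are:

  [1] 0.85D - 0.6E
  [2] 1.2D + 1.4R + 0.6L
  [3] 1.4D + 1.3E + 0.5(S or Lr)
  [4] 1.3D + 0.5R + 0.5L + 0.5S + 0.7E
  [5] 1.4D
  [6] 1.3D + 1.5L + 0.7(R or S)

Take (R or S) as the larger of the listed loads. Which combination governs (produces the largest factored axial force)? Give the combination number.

Combination 6

(S or Lr) → Lr = 211.3 kips; (R or S) → R = 208.2 kips.
[1] 0.85(18.1) - 0.6(22.6) = 15.4 - 13.6 = 1.8
[2] 1.2(18.1) + 1.4(208.2) + 0.6(183.8) = 21.7 + 291.5 + 110.3 = 423.5
[3] 1.4(18.1) + 1.3(22.6) + 0.5(211.3) = 25.3 + 29.4 + 105.7 = 160.4
[4] 1.3(18.1) + 0.5(208.2) + 0.5(183.8) + 0.5(187.7) + 0.7(22.6) = 23.5 + 104.1 + 91.9 + 93.9 + 15.8 = 329.2
[5] 1.4(18.1) = 25.3
[6] 1.3(18.1) + 1.5(183.8) + 0.7(208.2) = 445.0
The largest value is 445.0 kips from combination 6.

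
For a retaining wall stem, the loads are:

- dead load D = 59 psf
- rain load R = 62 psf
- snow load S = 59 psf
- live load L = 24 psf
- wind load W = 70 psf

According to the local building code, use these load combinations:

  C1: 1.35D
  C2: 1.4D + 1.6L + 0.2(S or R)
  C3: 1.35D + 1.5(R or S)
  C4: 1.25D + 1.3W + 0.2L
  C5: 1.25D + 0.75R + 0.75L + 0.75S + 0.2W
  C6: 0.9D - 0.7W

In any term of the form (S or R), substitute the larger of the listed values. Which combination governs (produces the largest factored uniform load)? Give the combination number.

(S or R) → R = 62 psf; (R or S) → R = 62 psf.
C1: 1.35(59) = 79.65
C2: 1.4(59) + 1.6(24) + 0.2(62) = 82.60 + 38.40 + 12.40 = 133.40
C3: 1.35(59) + 1.5(62) = 79.65 + 93.00 = 172.65
C4: 1.25(59) + 1.3(70) + 0.2(24) = 73.75 + 91.00 + 4.80 = 169.55
C5: 1.25(59) + 0.75(62) + 0.75(24) + 0.75(59) + 0.2(70) = 73.75 + 46.50 + 18.00 + 44.25 + 14.00 = 196.50
C6: 0.9(59) - 0.7(70) = 53.10 - 49.00 = 4.10
The largest value is 196.50 psf from combination 5.

Combination 5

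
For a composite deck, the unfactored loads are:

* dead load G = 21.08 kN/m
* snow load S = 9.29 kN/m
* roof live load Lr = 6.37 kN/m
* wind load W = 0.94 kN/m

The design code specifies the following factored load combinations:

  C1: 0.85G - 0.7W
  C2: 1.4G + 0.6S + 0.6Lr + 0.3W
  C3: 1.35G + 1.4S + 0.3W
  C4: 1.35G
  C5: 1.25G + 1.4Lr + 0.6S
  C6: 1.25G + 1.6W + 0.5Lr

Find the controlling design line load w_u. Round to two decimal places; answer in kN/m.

41.75 kN/m

C1: 0.85(21.08) - 0.7(0.94) = 17.92 - 0.66 = 17.26
C2: 1.4(21.08) + 0.6(9.29) + 0.6(6.37) + 0.3(0.94) = 39.19
C3: 1.35(21.08) + 1.4(9.29) + 0.3(0.94) = 28.46 + 13.01 + 0.28 = 41.75
C4: 1.35(21.08) = 28.46
C5: 1.25(21.08) + 1.4(6.37) + 0.6(9.29) = 26.35 + 8.92 + 5.57 = 40.84
C6: 1.25(21.08) + 1.6(0.94) + 0.5(6.37) = 26.35 + 1.50 + 3.19 = 31.04
The controlling combination is 3, giving 41.75 kN/m.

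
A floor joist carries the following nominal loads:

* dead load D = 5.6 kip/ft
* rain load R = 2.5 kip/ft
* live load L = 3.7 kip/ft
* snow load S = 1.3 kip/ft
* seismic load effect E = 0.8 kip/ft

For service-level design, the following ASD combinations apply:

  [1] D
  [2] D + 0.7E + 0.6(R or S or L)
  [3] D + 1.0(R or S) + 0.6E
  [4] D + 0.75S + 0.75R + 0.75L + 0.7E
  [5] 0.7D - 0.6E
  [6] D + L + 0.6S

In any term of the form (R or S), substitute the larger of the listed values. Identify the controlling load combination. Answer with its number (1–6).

(R or S or L) → L = 3.7 kip/ft; (R or S) → R = 2.5 kip/ft.
[1] 1.0(5.6) = 5.6
[2] 1.0(5.6) + 0.7(0.8) + 0.6(3.7) = 5.6 + 0.6 + 2.2 = 8.4
[3] 1.0(5.6) + 1.0(2.5) + 0.6(0.8) = 5.6 + 2.5 + 0.5 = 8.6
[4] 1.0(5.6) + 0.75(1.3) + 0.75(2.5) + 0.75(3.7) + 0.7(0.8) = 11.8
[5] 0.7(5.6) - 0.6(0.8) = 3.9 - 0.5 = 3.4
[6] 1.0(5.6) + 1.0(3.7) + 0.6(1.3) = 5.6 + 3.7 + 0.8 = 10.1
The largest value is 11.8 kip/ft from combination 4.

Combination 4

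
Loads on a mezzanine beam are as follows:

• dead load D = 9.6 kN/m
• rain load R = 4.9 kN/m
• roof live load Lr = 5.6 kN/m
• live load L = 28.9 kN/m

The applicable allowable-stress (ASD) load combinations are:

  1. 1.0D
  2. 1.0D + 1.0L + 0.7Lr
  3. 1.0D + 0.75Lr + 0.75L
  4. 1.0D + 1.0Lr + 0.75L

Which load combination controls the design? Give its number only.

Combination 2

1. 1.0(9.6) = 9.6
2. 1.0(9.6) + 1.0(28.9) + 0.7(5.6) = 9.6 + 28.9 + 3.9 = 42.4
3. 1.0(9.6) + 0.75(5.6) + 0.75(28.9) = 9.6 + 4.2 + 21.7 = 35.5
4. 1.0(9.6) + 1.0(5.6) + 0.75(28.9) = 9.6 + 5.6 + 21.7 = 36.9
The largest value is 42.4 kN/m from combination 2.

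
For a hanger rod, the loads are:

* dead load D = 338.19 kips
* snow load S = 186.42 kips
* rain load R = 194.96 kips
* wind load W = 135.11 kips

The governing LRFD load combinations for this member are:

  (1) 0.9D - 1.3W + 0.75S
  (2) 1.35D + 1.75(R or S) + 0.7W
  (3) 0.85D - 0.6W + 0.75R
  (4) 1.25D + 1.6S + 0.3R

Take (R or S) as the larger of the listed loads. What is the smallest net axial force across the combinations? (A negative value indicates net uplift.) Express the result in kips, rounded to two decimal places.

268.54 kips

(R or S) → R = 194.96 kips.
(1) 0.9(338.19) - 1.3(135.11) + 0.75(186.42) = 268.54
(2) 1.35(338.19) + 1.75(194.96) + 0.7(135.11) = 892.31
(3) 0.85(338.19) - 0.6(135.11) + 0.75(194.96) = 352.62
(4) 1.25(338.19) + 1.6(186.42) + 0.3(194.96) = 779.50
Combination 1 gives the minimum: 268.54 kips.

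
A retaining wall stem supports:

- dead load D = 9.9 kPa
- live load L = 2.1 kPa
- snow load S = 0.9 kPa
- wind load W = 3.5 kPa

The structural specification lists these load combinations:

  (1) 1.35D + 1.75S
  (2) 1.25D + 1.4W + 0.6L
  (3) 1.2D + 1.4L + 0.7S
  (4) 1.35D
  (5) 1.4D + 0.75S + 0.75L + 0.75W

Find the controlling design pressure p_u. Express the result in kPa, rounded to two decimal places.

18.74 kPa

(1) 1.35(9.9) + 1.75(0.9) = 14.94
(2) 1.25(9.9) + 1.4(3.5) + 0.6(2.1) = 12.38 + 4.90 + 1.26 = 18.54
(3) 1.2(9.9) + 1.4(2.1) + 0.7(0.9) = 11.88 + 2.94 + 0.63 = 15.45
(4) 1.35(9.9) = 13.37
(5) 1.4(9.9) + 0.75(0.9) + 0.75(2.1) + 0.75(3.5) = 18.74
Maximum is from combination 5.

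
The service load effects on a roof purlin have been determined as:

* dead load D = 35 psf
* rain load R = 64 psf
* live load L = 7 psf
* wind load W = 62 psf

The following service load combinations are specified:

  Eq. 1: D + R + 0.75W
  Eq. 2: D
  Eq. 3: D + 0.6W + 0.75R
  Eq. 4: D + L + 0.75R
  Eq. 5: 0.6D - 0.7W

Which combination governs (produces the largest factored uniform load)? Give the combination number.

Combination 1

Eq. 1: 1.0(35) + 1.0(64) + 0.75(62) = 35.00 + 64.00 + 46.50 = 145.50
Eq. 2: 1.0(35) = 35.00
Eq. 3: 1.0(35) + 0.6(62) + 0.75(64) = 35.00 + 37.20 + 48.00 = 120.20
Eq. 4: 1.0(35) + 1.0(7) + 0.75(64) = 35.00 + 7.00 + 48.00 = 90.00
Eq. 5: 0.6(35) - 0.7(62) = 21.00 - 43.40 = -22.40
The largest value is 145.50 psf from combination 1.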